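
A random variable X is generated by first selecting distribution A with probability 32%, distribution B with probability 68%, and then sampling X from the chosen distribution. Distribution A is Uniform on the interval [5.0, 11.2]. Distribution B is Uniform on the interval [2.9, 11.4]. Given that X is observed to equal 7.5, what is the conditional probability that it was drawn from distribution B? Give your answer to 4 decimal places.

Likelihoods f(7.5 | ·): A: 0.16129; B: 0.117647.
Posterior ∝ prior × likelihood. Numerator for B: 0.68·0.117647 = 0.08.
Normalizing constant: 0.32·0.16129 + 0.68·0.117647 = 0.131613.
P(B | observation) = 0.08 / 0.131613 = 0.607843.

0.6078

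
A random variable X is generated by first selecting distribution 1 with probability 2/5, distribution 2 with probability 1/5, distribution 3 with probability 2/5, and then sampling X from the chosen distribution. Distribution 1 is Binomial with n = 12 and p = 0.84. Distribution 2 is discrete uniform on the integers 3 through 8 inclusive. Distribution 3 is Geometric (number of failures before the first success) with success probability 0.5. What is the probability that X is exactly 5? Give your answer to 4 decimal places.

0.0399

Conditional on each component, P(X = 5): 1: 0.000889122; 2: 0.166667; 3: 0.015625.
By total probability, P(X = 5) = 0.4·0.000889122 + 0.2·0.166667 + 0.4·0.015625 = 0.039939.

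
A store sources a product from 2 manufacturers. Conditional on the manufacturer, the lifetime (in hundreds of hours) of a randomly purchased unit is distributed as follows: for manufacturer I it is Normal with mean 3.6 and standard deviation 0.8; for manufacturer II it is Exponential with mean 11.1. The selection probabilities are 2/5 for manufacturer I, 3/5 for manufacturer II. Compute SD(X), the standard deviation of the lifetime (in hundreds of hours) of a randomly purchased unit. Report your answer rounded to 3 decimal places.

9.364

Per component, I: μ=3.6, E[X²]=13.6; II: μ=11.1, E[X²]=246.42.
E[X] = 0.4·3.6 + 0.6·11.1 = 8.1.
E[X²] = 0.4·13.6 + 0.6·246.42 = 153.292.
Var(X) = E[X²] − (E[X])² = 153.292 − 65.61 = 87.682.
SD(X) = √87.682 = 9.36387.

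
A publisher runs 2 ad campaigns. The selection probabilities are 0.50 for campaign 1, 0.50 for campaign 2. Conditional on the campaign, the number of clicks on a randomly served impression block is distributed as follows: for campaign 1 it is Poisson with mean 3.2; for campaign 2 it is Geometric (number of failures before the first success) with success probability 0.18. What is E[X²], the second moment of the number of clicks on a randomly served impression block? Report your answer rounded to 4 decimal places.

29.7509

For each component E[X²] = Var + (mean)², giving 1: 13.44; 2: 46.0617.
Overall E[X²] = 0.5·13.44 + 0.5·46.0617 = 29.7509.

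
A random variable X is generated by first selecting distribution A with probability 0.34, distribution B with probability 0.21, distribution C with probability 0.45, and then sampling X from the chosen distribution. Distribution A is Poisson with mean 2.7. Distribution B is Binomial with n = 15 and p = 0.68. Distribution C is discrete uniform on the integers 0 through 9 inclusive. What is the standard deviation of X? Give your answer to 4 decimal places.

3.5914

Per component, A: μ=2.7, E[X²]=9.99; B: μ=10.2, E[X²]=107.304; C: μ=4.5, E[X²]=28.5.
E[X] = 0.34·2.7 + 0.21·10.2 + 0.45·4.5 = 5.085.
E[X²] = 0.34·9.99 + 0.21·107.304 + 0.45·28.5 = 38.7554.
Var(X) = E[X²] − (E[X])² = 38.7554 − 25.8572 = 12.8982.
SD(X) = √12.8982 = 3.59141.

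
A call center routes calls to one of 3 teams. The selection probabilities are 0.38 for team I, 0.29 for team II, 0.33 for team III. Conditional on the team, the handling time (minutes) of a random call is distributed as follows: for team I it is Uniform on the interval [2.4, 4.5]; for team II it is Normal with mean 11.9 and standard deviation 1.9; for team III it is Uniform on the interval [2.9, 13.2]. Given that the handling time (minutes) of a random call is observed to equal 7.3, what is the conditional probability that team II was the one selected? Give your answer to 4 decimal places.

Likelihoods f(7.3 | ·): I: 0; II: 0.0112034; III: 0.0970874.
Posterior ∝ prior × likelihood. Numerator for II: 0.29·0.0112034 = 0.00324898.
Normalizing constant: 0.38·0 + 0.29·0.0112034 + 0.33·0.0970874 = 0.0352878.
P(II | observation) = 0.00324898 / 0.0352878 = 0.0920708.

0.0921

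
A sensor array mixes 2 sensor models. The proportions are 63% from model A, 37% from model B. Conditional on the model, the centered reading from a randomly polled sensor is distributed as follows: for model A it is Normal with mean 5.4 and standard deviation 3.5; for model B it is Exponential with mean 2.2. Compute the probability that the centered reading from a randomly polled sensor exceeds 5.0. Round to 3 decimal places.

Conditional on each model, P(X > 5.0): A: 0.545494; B: 0.103031.
By total probability, P(X > 5.0) = 0.63·0.545494 + 0.37·0.103031 = 0.381783.

0.382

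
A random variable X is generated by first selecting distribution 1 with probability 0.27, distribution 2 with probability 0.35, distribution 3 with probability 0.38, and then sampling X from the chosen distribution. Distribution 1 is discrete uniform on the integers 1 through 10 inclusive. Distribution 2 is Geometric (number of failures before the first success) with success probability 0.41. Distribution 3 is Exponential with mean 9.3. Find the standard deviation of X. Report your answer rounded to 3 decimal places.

Per component, 1: μ=5.5, E[X²]=38.5; 2: μ=1.43902, E[X²]=5.58061; 3: μ=9.3, E[X²]=172.98.
E[X] = 0.27·5.5 + 0.35·1.43902 + 0.38·9.3 = 5.52266.
E[X²] = 0.27·38.5 + 0.35·5.58061 + 0.38·172.98 = 78.0806.
Var(X) = E[X²] − (E[X])² = 78.0806 − 30.4998 = 47.5809.
SD(X) = √47.5809 = 6.89789.

6.898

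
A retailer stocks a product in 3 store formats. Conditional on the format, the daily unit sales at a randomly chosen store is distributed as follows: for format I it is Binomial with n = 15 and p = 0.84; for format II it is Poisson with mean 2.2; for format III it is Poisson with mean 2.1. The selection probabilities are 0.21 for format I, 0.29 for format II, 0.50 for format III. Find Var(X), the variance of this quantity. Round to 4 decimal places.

20.2760

Per component, I: μ=12.6, E[X²]=160.776; II: μ=2.2, E[X²]=7.04; III: μ=2.1, E[X²]=6.51.
E[X] = 0.21·12.6 + 0.29·2.2 + 0.5·2.1 = 4.334.
E[X²] = 0.21·160.776 + 0.29·7.04 + 0.5·6.51 = 39.0596.
Var(X) = E[X²] − (E[X])² = 39.0596 − 18.7836 = 20.276.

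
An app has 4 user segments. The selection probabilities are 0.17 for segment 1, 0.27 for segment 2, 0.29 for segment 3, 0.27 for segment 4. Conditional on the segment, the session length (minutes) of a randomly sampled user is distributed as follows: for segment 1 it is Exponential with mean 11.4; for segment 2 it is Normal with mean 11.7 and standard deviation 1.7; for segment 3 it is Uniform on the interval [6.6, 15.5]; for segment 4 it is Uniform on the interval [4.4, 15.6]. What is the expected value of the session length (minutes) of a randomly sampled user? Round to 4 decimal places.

Component means — 1: 11.4; 2: 11.7; 3: 11.05; 4: 10.
E[X] = 0.17·11.4 + 0.27·11.7 + 0.29·11.05 + 0.27·10 = 11.0015.

11.0015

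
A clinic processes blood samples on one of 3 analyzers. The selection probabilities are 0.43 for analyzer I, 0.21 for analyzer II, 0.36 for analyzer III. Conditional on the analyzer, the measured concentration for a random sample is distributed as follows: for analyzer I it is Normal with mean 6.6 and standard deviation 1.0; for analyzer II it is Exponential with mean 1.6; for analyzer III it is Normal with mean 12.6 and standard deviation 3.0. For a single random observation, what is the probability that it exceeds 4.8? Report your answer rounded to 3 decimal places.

Conditional on each analyzer, P(X > 4.8): I: 0.96407; II: 0.0497871; III: 0.995339.
By total probability, P(X > 4.8) = 0.43·0.96407 + 0.21·0.0497871 + 0.36·0.995339 = 0.783327.

0.783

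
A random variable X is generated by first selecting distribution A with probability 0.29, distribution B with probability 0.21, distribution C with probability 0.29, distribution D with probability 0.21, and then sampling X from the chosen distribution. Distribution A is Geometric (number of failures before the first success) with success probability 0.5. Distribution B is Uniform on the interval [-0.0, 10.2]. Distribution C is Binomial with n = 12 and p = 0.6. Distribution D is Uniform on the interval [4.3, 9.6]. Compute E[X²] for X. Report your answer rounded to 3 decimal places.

34.657

For each component E[X²] = Var + (mean)², giving A: 3; B: 34.68; C: 54.72; D: 50.6433.
Overall E[X²] = 0.29·3 + 0.21·34.68 + 0.29·54.72 + 0.21·50.6433 = 34.6567.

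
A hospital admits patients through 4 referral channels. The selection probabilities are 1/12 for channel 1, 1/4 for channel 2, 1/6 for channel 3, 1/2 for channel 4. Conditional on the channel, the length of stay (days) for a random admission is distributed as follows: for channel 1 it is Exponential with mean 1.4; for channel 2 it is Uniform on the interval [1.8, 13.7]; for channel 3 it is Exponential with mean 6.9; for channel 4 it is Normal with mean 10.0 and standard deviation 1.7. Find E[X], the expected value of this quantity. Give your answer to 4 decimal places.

8.2042

Component means — 1: 1.4; 2: 7.75; 3: 6.9; 4: 10.
E[X] = 0.0833333·1.4 + 0.25·7.75 + 0.166667·6.9 + 0.5·10 = 8.20417.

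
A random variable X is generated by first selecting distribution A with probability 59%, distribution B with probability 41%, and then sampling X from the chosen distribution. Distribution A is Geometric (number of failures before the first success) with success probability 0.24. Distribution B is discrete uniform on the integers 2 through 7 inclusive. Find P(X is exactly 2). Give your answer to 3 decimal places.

0.150

Conditional on each component, P(X = 2): A: 0.138624; B: 0.166667.
By total probability, P(X = 2) = 0.59·0.138624 + 0.41·0.166667 = 0.150121.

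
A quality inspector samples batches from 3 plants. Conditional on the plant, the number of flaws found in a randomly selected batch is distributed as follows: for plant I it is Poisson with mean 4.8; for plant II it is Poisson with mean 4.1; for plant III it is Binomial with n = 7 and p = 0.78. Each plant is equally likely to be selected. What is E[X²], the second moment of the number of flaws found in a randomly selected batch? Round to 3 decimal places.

26.588

For each component E[X²] = Var + (mean)², giving I: 27.84; II: 20.91; III: 31.0128.
Overall E[X²] = 0.333333·27.84 + 0.333333·20.91 + 0.333333·31.0128 = 26.5876.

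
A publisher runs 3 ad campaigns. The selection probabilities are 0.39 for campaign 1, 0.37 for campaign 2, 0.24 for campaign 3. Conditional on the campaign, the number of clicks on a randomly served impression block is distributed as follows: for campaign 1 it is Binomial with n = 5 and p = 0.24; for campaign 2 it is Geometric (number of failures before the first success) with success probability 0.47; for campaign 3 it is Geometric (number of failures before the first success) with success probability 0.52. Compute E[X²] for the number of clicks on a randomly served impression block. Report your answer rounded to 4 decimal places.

For each component E[X²] = Var + (mean)², giving 1: 2.352; 2: 3.67089; 3: 2.62722.
Overall E[X²] = 0.39·2.352 + 0.37·3.67089 + 0.24·2.62722 = 2.90604.

2.9060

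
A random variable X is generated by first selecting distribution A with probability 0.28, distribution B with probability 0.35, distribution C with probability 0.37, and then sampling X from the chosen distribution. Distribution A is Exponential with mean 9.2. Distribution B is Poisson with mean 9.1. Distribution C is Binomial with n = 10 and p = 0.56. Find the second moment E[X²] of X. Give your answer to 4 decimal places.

92.0818

For each component E[X²] = Var + (mean)², giving A: 169.28; B: 91.91; C: 33.824.
Overall E[X²] = 0.28·169.28 + 0.35·91.91 + 0.37·33.824 = 92.0818.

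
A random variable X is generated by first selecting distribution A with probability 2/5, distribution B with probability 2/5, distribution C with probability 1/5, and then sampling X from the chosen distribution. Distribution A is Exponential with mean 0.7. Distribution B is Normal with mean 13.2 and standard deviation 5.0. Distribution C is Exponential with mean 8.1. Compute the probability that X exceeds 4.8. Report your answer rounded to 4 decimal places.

0.4924

Conditional on each component, P(X > 4.8): A: 0.00105192; B: 0.953521; C: 0.552892.
By total probability, P(X > 4.8) = 0.4·0.00105192 + 0.4·0.953521 + 0.2·0.552892 = 0.492408.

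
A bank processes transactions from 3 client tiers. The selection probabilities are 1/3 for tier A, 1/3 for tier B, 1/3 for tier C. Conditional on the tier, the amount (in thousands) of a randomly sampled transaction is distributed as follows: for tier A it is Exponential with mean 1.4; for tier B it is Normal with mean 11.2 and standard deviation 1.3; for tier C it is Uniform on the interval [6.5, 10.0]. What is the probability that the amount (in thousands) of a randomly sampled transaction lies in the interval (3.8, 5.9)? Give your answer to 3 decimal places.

Conditional on each tier, P(3.8 < X < 5.9): A: 0.0514694; B: 2.28115e-05; C: 0.
By total probability, P(3.8 < X < 5.9) = 0.333333·0.0514694 + 0.333333·2.28115e-05 + 0.333333·0 = 0.0171641.

0.017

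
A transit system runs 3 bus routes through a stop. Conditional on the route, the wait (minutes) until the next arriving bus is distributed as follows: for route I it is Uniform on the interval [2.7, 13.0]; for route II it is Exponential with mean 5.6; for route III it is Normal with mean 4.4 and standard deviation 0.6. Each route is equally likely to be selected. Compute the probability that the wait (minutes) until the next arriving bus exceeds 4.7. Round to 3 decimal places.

0.515

Conditional on each route, P(X > 4.7): I: 0.805825; II: 0.432019; III: 0.308538.
By total probability, P(X > 4.7) = 0.333333·0.805825 + 0.333333·0.432019 + 0.333333·0.308538 = 0.515461.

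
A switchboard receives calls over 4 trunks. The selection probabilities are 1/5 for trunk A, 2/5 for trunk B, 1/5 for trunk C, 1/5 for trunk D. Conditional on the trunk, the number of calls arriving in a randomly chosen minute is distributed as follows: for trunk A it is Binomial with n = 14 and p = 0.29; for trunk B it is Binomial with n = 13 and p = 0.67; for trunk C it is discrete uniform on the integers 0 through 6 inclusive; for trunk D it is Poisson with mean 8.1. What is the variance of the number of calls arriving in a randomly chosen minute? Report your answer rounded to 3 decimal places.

10.252

Per component, A: μ=4.06, E[X²]=19.3662; B: μ=8.71, E[X²]=78.7384; C: μ=3, E[X²]=13; D: μ=8.1, E[X²]=73.71.
E[X] = 0.2·4.06 + 0.4·8.71 + 0.2·3 + 0.2·8.1 = 6.516.
E[X²] = 0.2·19.3662 + 0.4·78.7384 + 0.2·13 + 0.2·73.71 = 52.7106.
Var(X) = E[X²] − (E[X])² = 52.7106 − 42.4583 = 10.2523.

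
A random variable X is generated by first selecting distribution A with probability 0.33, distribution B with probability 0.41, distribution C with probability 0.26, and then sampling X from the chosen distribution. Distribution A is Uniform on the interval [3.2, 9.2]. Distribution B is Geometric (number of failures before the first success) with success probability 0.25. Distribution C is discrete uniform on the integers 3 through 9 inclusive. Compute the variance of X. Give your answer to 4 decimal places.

Per component, A: μ=6.2, E[X²]=41.44; B: μ=3, E[X²]=21; C: μ=6, E[X²]=40.
E[X] = 0.33·6.2 + 0.41·3 + 0.26·6 = 4.836.
E[X²] = 0.33·41.44 + 0.41·21 + 0.26·40 = 32.6852.
Var(X) = E[X²] − (E[X])² = 32.6852 − 23.3869 = 9.2983.

9.2983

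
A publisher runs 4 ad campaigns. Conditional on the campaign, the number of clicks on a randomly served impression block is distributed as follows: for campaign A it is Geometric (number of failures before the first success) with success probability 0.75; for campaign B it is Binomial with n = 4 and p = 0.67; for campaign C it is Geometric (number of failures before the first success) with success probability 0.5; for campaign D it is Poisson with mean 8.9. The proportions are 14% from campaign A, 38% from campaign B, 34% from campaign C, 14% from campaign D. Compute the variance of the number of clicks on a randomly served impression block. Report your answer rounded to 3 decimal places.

Per component, A: μ=0.333333, E[X²]=0.555556; B: μ=2.68, E[X²]=8.0668; C: μ=1, E[X²]=3; D: μ=8.9, E[X²]=88.11.
E[X] = 0.14·0.333333 + 0.38·2.68 + 0.34·1 + 0.14·8.9 = 2.65107.
E[X²] = 0.14·0.555556 + 0.38·8.0668 + 0.34·3 + 0.14·88.11 = 16.4986.
Var(X) = E[X²] − (E[X])² = 16.4986 − 7.02815 = 9.47041.

9.470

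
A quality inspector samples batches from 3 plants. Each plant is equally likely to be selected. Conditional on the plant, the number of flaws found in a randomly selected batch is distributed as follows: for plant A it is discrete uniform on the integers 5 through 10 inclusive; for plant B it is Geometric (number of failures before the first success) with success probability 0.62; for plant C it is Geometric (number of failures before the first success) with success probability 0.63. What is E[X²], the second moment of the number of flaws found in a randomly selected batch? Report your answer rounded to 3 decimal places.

For each component E[X²] = Var + (mean)², giving A: 59.1667; B: 1.3642; C: 1.27715.
Overall E[X²] = 0.333333·59.1667 + 0.333333·1.3642 + 0.333333·1.27715 = 20.6027.

20.603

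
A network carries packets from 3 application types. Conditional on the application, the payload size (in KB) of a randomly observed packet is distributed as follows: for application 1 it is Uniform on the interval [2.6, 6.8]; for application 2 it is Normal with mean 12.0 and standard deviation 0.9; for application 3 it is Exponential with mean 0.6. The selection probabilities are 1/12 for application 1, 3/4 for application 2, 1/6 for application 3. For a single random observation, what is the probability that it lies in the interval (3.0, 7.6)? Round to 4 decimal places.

0.0765

Conditional on each application, P(3.0 < X < 7.6): 1: 0.904762; 2: 5.07034e-07; 3: 0.00673479.
By total probability, P(3.0 < X < 7.6) = 0.0833333·0.904762 + 0.75·5.07034e-07 + 0.166667·0.00673479 = 0.0765197.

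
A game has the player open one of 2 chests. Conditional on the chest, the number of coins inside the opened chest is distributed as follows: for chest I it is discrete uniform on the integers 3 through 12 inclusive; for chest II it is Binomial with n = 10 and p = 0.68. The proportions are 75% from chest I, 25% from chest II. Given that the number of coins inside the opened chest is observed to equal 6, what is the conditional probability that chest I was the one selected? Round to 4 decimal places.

Likelihoods P(X=6 | ·): I: 0.1; II: 0.217707.
Posterior ∝ prior × likelihood. Numerator for I: 0.75·0.1 = 0.075.
Normalizing constant: 0.75·0.1 + 0.25·0.217707 = 0.129427.
P(I | observation) = 0.075 / 0.129427 = 0.579478.

0.5795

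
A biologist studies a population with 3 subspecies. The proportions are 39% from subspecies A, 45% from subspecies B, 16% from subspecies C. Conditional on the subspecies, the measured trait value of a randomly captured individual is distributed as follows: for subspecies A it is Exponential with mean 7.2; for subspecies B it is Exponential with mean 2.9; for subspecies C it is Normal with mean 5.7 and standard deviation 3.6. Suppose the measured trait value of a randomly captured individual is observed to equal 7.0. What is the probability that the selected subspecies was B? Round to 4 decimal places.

Likelihoods f(7.0 | ·): A: 0.0525336; B: 0.0308535; C: 0.103822.
Posterior ∝ prior × likelihood. Numerator for B: 0.45·0.0308535 = 0.0138841.
Normalizing constant: 0.39·0.0525336 + 0.45·0.0308535 + 0.16·0.103822 = 0.0509838.
P(B | observation) = 0.0138841 / 0.0509838 = 0.272324.

0.2723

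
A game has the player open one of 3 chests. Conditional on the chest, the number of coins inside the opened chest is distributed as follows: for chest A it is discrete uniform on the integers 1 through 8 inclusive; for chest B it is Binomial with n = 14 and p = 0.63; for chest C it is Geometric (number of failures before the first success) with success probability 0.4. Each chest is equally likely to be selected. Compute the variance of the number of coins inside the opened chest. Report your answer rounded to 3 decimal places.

Per component, A: μ=4.5, E[X²]=25.5; B: μ=8.82, E[X²]=81.0558; C: μ=1.5, E[X²]=6.
E[X] = 0.333333·4.5 + 0.333333·8.82 + 0.333333·1.5 = 4.94.
E[X²] = 0.333333·25.5 + 0.333333·81.0558 + 0.333333·6 = 37.5186.
Var(X) = E[X²] − (E[X])² = 37.5186 − 24.4036 = 13.115.

13.115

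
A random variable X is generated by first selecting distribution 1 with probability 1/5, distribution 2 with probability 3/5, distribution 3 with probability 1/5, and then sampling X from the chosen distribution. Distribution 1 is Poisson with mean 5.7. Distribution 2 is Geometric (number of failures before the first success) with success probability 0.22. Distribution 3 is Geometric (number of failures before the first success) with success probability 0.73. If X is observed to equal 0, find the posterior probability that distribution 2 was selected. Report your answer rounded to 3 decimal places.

0.474

Likelihoods P(X=0 | ·): 1: 0.00334597; 2: 0.22; 3: 0.73.
Posterior ∝ prior × likelihood. Numerator for 2: 0.6·0.22 = 0.132.
Normalizing constant: 0.2·0.00334597 + 0.6·0.22 + 0.2·0.73 = 0.278669.
P(2 | observation) = 0.132 / 0.278669 = 0.47368.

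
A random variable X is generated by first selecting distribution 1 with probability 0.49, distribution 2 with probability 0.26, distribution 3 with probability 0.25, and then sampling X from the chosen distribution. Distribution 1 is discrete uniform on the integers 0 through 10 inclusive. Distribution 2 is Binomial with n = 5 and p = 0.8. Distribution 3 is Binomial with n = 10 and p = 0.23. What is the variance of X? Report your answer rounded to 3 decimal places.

6.759

Per component, 1: μ=5, E[X²]=35; 2: μ=4, E[X²]=16.8; 3: μ=2.3, E[X²]=7.061.
E[X] = 0.49·5 + 0.26·4 + 0.25·2.3 = 4.065.
E[X²] = 0.49·35 + 0.26·16.8 + 0.25·7.061 = 23.2832.
Var(X) = E[X²] − (E[X])² = 23.2832 − 16.5242 = 6.75902.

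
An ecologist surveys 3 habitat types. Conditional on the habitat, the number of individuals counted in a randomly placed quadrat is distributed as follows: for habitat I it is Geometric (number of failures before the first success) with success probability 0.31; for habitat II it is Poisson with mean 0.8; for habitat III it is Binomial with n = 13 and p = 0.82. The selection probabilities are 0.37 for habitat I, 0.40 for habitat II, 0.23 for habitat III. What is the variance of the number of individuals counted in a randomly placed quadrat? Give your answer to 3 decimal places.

18.717

Per component, I: μ=2.22581, E[X²]=12.1342; II: μ=0.8, E[X²]=1.44; III: μ=10.66, E[X²]=115.554.
E[X] = 0.37·2.22581 + 0.4·0.8 + 0.23·10.66 = 3.59535.
E[X²] = 0.37·12.1342 + 0.4·1.44 + 0.23·115.554 = 31.6432.
Var(X) = E[X²] − (E[X])² = 31.6432 − 12.9265 = 18.7166.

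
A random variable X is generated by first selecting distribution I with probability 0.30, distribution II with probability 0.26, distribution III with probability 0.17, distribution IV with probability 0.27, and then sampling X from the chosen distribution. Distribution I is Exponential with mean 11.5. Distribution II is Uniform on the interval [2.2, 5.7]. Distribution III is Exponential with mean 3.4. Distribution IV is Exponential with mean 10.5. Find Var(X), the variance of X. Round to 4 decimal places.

84.8854

Per component, I: μ=11.5, E[X²]=264.5; II: μ=3.95, E[X²]=16.6233; III: μ=3.4, E[X²]=23.12; IV: μ=10.5, E[X²]=220.5.
E[X] = 0.3·11.5 + 0.26·3.95 + 0.17·3.4 + 0.27·10.5 = 7.89.
E[X²] = 0.3·264.5 + 0.26·16.6233 + 0.17·23.12 + 0.27·220.5 = 147.137.
Var(X) = E[X²] − (E[X])² = 147.137 − 62.2521 = 84.8854.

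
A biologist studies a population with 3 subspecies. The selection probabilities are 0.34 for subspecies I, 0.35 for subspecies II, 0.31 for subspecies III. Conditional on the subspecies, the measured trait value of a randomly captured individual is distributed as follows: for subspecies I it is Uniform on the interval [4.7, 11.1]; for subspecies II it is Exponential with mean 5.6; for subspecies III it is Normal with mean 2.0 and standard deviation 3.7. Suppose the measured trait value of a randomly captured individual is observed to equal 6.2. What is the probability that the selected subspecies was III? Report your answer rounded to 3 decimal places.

Likelihoods f(6.2 | ·): I: 0.15625; II: 0.0590182; III: 0.0566118.
Posterior ∝ prior × likelihood. Numerator for III: 0.31·0.0566118 = 0.0175497.
Normalizing constant: 0.34·0.15625 + 0.35·0.0590182 + 0.31·0.0566118 = 0.091331.
P(III | observation) = 0.0175497 / 0.091331 = 0.192154.

0.192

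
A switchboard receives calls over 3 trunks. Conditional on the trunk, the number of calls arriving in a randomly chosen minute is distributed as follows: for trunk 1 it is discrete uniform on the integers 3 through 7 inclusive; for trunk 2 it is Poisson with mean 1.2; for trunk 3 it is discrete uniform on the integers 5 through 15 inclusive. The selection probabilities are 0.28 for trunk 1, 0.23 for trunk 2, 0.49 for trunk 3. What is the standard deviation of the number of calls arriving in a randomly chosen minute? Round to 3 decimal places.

Per component, 1: μ=5, E[X²]=27; 2: μ=1.2, E[X²]=2.64; 3: μ=10, E[X²]=110.
E[X] = 0.28·5 + 0.23·1.2 + 0.49·10 = 6.576.
E[X²] = 0.28·27 + 0.23·2.64 + 0.49·110 = 62.0672.
Var(X) = E[X²] − (E[X])² = 62.0672 − 43.2438 = 18.8234.
SD(X) = √18.8234 = 4.3386.

4.339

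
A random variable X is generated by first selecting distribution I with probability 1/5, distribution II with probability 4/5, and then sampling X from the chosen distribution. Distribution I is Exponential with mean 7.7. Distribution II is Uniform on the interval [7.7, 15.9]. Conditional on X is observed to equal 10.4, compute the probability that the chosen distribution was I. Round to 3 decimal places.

Likelihoods f(10.4 | ·): I: 0.0336457; II: 0.121951.
Posterior ∝ prior × likelihood. Numerator for I: 0.2·0.0336457 = 0.00672914.
Normalizing constant: 0.2·0.0336457 + 0.8·0.121951 = 0.10429.
P(I | observation) = 0.00672914 / 0.10429 = 0.0645233.

0.065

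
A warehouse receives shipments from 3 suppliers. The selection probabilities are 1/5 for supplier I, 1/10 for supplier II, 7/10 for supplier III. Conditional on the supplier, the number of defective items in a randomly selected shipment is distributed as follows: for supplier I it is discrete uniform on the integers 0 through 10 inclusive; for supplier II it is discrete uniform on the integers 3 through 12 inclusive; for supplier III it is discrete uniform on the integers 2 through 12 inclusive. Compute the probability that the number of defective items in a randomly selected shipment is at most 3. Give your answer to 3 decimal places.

Conditional on each supplier, P(X ≤ 3): I: 0.363636; II: 0.1; III: 0.181818.
By total probability, P(X ≤ 3) = 0.2·0.363636 + 0.1·0.1 + 0.7·0.181818 = 0.21.

0.210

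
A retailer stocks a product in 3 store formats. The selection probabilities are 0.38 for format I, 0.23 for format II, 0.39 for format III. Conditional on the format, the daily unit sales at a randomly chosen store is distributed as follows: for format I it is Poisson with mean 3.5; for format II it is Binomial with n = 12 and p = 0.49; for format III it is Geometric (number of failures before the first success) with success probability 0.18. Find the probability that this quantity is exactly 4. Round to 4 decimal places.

0.1335

Conditional on each format, P(X = 4): I: 0.188812; II: 0.130602; III: 0.0813819.
By total probability, P(X = 4) = 0.38·0.188812 + 0.23·0.130602 + 0.39·0.0813819 = 0.133526.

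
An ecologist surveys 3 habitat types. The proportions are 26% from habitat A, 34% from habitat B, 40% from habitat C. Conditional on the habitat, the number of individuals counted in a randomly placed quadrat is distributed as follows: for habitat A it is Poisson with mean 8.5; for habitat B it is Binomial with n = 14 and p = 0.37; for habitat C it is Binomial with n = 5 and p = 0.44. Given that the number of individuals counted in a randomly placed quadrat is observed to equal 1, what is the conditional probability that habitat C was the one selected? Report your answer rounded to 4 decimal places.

0.9476

Likelihoods P(X=1 | ·): A: 0.00172948; B: 0.0127572; C: 0.216359.
Posterior ∝ prior × likelihood. Numerator for C: 0.4·0.216359 = 0.0865436.
Normalizing constant: 0.26·0.00172948 + 0.34·0.0127572 + 0.4·0.216359 = 0.0913307.
P(C | observation) = 0.0865436 / 0.0913307 = 0.947585.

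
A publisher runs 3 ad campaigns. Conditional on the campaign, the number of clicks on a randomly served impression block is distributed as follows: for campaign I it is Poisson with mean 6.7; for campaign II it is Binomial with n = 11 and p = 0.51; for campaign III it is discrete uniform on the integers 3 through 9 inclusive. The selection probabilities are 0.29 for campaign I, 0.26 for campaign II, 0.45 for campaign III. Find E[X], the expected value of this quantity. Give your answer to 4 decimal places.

6.1016

Component means — I: 6.7; II: 5.61; III: 6.
E[X] = 0.29·6.7 + 0.26·5.61 + 0.45·6 = 6.1016.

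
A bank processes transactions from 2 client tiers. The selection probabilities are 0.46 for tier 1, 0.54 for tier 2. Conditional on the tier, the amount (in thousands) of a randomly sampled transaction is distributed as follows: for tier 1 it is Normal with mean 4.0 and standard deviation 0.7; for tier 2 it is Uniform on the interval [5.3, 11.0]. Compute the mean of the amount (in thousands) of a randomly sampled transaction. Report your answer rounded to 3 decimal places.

6.241

Component means — 1: 4; 2: 8.15.
E[X] = 0.46·4 + 0.54·8.15 = 6.241.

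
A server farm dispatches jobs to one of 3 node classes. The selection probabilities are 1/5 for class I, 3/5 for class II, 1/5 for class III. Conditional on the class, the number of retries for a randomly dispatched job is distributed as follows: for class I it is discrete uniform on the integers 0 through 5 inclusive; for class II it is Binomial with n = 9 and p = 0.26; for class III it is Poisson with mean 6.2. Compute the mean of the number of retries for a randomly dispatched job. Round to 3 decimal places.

Component means — I: 2.5; II: 2.34; III: 6.2.
E[X] = 0.2·2.5 + 0.6·2.34 + 0.2·6.2 = 3.144.

3.144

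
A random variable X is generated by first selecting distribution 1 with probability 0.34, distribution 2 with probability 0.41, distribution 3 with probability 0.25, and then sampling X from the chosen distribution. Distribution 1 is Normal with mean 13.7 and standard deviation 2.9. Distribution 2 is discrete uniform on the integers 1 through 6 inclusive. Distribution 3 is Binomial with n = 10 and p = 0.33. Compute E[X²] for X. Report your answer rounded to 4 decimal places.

For each component E[X²] = Var + (mean)², giving 1: 196.1; 2: 15.1667; 3: 13.101.
Overall E[X²] = 0.34·196.1 + 0.41·15.1667 + 0.25·13.101 = 76.1676.

76.1676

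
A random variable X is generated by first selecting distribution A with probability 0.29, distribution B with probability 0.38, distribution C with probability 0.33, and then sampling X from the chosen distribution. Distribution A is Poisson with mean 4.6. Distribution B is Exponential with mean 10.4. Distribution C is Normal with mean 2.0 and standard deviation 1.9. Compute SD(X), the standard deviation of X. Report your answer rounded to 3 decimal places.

Per component, A: μ=4.6, E[X²]=25.76; B: μ=10.4, E[X²]=216.32; C: μ=2, E[X²]=7.61.
E[X] = 0.29·4.6 + 0.38·10.4 + 0.33·2 = 5.946.
E[X²] = 0.29·25.76 + 0.38·216.32 + 0.33·7.61 = 92.1833.
Var(X) = E[X²] − (E[X])² = 92.1833 − 35.3549 = 56.8284.
SD(X) = √56.8284 = 7.53846.

7.538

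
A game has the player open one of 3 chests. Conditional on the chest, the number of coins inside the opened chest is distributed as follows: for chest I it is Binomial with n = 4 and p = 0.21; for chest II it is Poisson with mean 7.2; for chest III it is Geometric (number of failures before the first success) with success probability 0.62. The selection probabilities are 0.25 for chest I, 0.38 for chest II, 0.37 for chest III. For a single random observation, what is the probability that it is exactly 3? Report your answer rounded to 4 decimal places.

Conditional on each chest, P(X = 3): I: 0.0292648; II: 0.0464436; III: 0.0340206.
By total probability, P(X = 3) = 0.25·0.0292648 + 0.38·0.0464436 + 0.37·0.0340206 = 0.0375524.

0.0376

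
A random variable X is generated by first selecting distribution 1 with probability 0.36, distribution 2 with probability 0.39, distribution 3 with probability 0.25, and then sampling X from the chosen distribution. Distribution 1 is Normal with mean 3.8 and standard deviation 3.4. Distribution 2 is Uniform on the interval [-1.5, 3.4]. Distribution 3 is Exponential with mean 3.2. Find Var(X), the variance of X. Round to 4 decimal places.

9.1683

Per component, 1: μ=3.8, E[X²]=26; 2: μ=0.95, E[X²]=2.90333; 3: μ=3.2, E[X²]=20.48.
E[X] = 0.36·3.8 + 0.39·0.95 + 0.25·3.2 = 2.5385.
E[X²] = 0.36·26 + 0.39·2.90333 + 0.25·20.48 = 15.6123.
Var(X) = E[X²] − (E[X])² = 15.6123 − 6.44398 = 9.16832.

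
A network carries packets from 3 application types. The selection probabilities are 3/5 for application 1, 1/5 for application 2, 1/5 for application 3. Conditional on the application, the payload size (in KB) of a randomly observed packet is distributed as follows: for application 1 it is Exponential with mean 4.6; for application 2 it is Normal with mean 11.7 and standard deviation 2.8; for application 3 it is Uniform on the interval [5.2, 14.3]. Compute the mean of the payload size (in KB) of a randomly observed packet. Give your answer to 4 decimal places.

Component means — 1: 4.6; 2: 11.7; 3: 9.75.
E[X] = 0.6·4.6 + 0.2·11.7 + 0.2·9.75 = 7.05.

7.0500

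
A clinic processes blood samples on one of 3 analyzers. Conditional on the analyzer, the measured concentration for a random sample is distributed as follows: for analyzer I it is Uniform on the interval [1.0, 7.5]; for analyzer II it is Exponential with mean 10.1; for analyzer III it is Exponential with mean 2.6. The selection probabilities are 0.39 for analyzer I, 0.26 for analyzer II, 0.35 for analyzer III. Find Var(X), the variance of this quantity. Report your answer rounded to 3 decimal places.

39.222

Per component, I: μ=4.25, E[X²]=21.5833; II: μ=10.1, E[X²]=204.02; III: μ=2.6, E[X²]=13.52.
E[X] = 0.39·4.25 + 0.26·10.1 + 0.35·2.6 = 5.1935.
E[X²] = 0.39·21.5833 + 0.26·204.02 + 0.35·13.52 = 66.1947.
Var(X) = E[X²] − (E[X])² = 66.1947 − 26.9724 = 39.2223.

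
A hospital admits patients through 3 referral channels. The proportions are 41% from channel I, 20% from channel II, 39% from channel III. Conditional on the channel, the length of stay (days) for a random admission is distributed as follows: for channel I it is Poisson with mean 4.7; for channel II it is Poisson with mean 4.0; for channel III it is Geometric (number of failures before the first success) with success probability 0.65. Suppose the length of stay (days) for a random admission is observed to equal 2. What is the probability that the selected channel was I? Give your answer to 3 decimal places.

Likelihoods P(X=2 | ·): I: 0.100457; II: 0.146525; III: 0.079625.
Posterior ∝ prior × likelihood. Numerator for I: 0.41·0.100457 = 0.0411875.
Normalizing constant: 0.41·0.100457 + 0.2·0.146525 + 0.39·0.079625 = 0.101546.
P(I | observation) = 0.0411875 / 0.101546 = 0.405603.

0.406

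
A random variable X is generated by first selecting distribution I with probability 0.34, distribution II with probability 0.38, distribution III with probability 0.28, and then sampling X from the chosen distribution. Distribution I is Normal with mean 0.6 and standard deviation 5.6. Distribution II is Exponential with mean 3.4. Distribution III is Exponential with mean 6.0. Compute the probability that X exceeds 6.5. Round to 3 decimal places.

Conditional on each component, P(X > 6.5): I: 0.14604; II: 0.147819; III: 0.338465.
By total probability, P(X > 6.5) = 0.34·0.14604 + 0.38·0.147819 + 0.28·0.338465 = 0.200595.

0.201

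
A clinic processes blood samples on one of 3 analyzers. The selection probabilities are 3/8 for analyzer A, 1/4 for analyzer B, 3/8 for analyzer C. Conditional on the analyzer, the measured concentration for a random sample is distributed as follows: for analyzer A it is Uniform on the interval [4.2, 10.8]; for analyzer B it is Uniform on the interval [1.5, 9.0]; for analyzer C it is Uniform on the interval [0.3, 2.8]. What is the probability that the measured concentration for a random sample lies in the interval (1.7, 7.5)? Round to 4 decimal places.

0.5458

Conditional on each analyzer, P(1.7 < X < 7.5): A: 0.5; B: 0.773333; C: 0.44.
By total probability, P(1.7 < X < 7.5) = 0.375·0.5 + 0.25·0.773333 + 0.375·0.44 = 0.545833.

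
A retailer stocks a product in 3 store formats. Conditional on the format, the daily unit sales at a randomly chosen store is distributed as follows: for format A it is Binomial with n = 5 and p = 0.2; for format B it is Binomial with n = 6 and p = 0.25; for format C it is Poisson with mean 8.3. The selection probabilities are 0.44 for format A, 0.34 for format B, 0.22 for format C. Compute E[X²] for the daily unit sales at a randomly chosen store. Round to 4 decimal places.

18.9213

For each component E[X²] = Var + (mean)², giving A: 1.8; B: 3.375; C: 77.19.
Overall E[X²] = 0.44·1.8 + 0.34·3.375 + 0.22·77.19 = 18.9213.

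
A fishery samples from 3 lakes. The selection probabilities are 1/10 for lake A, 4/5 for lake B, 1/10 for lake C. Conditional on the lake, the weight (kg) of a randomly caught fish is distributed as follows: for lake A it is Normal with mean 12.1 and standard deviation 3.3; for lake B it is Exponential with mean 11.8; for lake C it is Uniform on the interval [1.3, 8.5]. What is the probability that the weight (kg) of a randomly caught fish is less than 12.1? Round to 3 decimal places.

Conditional on each lake, P(X < 12.1): A: 0.5; B: 0.641356; C: 1.
By total probability, P(X < 12.1) = 0.1·0.5 + 0.8·0.641356 + 0.1·1 = 0.663084.

0.663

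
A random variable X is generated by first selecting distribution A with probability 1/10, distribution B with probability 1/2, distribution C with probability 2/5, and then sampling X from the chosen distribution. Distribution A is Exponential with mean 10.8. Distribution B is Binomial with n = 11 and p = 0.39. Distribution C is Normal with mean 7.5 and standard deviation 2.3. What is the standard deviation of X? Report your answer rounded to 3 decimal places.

4.439

Per component, A: μ=10.8, E[X²]=233.28; B: μ=4.29, E[X²]=21.021; C: μ=7.5, E[X²]=61.54.
E[X] = 0.1·10.8 + 0.5·4.29 + 0.4·7.5 = 6.225.
E[X²] = 0.1·233.28 + 0.5·21.021 + 0.4·61.54 = 58.4545.
Var(X) = E[X²] − (E[X])² = 58.4545 − 38.7506 = 19.7039.
SD(X) = √19.7039 = 4.4389.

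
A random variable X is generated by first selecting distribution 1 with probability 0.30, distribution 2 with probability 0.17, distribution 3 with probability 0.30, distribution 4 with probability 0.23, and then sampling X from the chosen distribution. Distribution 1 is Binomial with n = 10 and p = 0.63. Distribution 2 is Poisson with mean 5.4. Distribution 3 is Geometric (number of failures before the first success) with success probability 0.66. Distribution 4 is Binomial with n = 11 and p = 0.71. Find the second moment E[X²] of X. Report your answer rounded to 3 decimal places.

For each component E[X²] = Var + (mean)², giving 1: 42.021; 2: 34.56; 3: 1.04591; 4: 63.261.
Overall E[X²] = 0.3·42.021 + 0.17·34.56 + 0.3·1.04591 + 0.23·63.261 = 33.3453.

33.345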